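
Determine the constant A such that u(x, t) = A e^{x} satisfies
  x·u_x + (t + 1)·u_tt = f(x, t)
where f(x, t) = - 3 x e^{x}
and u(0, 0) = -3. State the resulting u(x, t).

Substitute the ansatz u = A e^{x} into the left-hand side.
Derivatives of the ansatz:
  u_x = A e^{x}
  u_tt = 0
Term by term:
  x·u_x = A x e^{x}
  (t + 1)·u_tt = 0
So the left-hand side equals
  A x e^{x}
This must equal f(x, t) = - 3 x e^{x} identically.
Matching coefficients of the independent functions:
  [x e^{x}]:  A = -3
Solving: A = -3.
Check against the point condition:
  u(0, 0) = -3  ⟹  A = -3  ✓
Hence u(x, t) = - 3 e^{x}.

Answer: u(x, t) = - 3 e^{x}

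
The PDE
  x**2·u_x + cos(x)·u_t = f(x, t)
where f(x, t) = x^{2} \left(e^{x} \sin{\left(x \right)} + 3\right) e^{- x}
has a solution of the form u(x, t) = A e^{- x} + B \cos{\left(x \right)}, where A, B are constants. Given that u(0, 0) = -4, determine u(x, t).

Substitute the ansatz u = A e^{- x} + B \cos{\left(x \right)} into the left-hand side.
Derivatives of the ansatz:
  u_x = - A e^{- x} - B \sin{\left(x \right)}
  u_t = 0
Term by term:
  x**2·u_x = - A x^{2} e^{- x} - B x^{2} \sin{\left(x \right)}
  cos(x)·u_t = 0
So the left-hand side equals
  - A x^{2} e^{- x} - B x^{2} \sin{\left(x \right)}
This must equal f(x, t) identically; expanded, f = x^{2} \sin{\left(x \right)} + 3 x^{2} e^{- x}.
Matching coefficients of the independent functions:
  [x^{2} e^{- x}]:  - A = 3
  [x^{2} \sin{\left(x \right)}]:  - B = 1
Solving: A = -3, B = -1.
Check against the point condition:
  u(0, 0) = -4  ⟹  A + B = -4  ✓
Hence u(x, t) = - \cos{\left(x \right)} - 3 e^{- x}.

Answer: u(x, t) = - \cos{\left(x \right)} - 3 e^{- x}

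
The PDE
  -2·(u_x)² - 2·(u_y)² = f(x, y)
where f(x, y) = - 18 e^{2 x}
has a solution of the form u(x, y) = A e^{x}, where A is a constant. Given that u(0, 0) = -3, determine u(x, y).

Substitute the ansatz u = A e^{x} into the left-hand side.
Derivatives of the ansatz:
  u_x = A e^{x}
  u_y = 0
Term by term:
  -2·(u_x)² = - 2 A^{2} e^{2 x}
  -2·(u_y)² = 0
So the left-hand side equals
  - 2 A^{2} e^{2 x}
This must equal f(x, y) = - 18 e^{2 x} identically.
Matching coefficients of the independent functions:
  [e^{2 x}]:  - 2 A^{2} = -18
These equations allow (A) = (-3) or (3).
Impose the point condition(s):
  u(0, 0) = -3  ⟹  A = -3
Only A = -3 satisfies everything.
Hence u(x, y) = - 3 e^{x}.

Answer: u(x, y) = - 3 e^{x}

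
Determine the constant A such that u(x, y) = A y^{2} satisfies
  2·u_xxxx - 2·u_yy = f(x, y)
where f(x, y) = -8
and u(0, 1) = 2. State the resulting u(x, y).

Answer: u(x, y) = 2 y^{2}

Derivation:
Substitute the ansatz u = A y^{2} into the left-hand side.
Derivatives of the ansatz:
  u_xxxx = 0
  u_yy = 2 A
Term by term:
  2·u_xxxx = 0
  -2·u_yy = - 4 A
So the left-hand side equals
  - 4 A
This must equal f(x, y) = -8 identically.
Matching coefficients of the independent functions:
  [constant term]:  - 4 A = -8
Solving: A = 2.
Check against the point condition:
  u(0, 1) = 2  ⟹  A = 2  ✓
Hence u(x, y) = 2 y^{2}.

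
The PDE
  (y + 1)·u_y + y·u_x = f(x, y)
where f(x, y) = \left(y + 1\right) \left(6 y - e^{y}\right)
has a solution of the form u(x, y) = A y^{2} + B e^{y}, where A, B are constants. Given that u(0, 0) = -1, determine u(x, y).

Answer: u(x, y) = 3 y^{2} - e^{y}

Derivation:
Substitute the ansatz u = A y^{2} + B e^{y} into the left-hand side.
Derivatives of the ansatz:
  u_y = 2 A y + B e^{y}
  u_x = 0
Term by term:
  (y + 1)·u_y = 2 A y^{2} + 2 A y + B y e^{y} + B e^{y}
  y·u_x = 0
So the left-hand side equals
  2 A y^{2} + 2 A y + B y e^{y} + B e^{y}
This must equal f(x, y) identically; expanded, f = 6 y^{2} - y e^{y} + 6 y - e^{y}.
Matching coefficients of the independent functions:
  [y, y^{2}]:  2 A = 6
  [y e^{y}, e^{y}]:  B = -1
Solving: A = 3, B = -1.
Check against the point condition:
  u(0, 0) = -1  ⟹  B = -1  ✓
Hence u(x, y) = 3 y^{2} - e^{y}.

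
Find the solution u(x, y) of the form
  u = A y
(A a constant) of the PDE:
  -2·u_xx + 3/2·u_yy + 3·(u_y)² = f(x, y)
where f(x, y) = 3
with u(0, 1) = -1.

Substitute the ansatz u = A y into the left-hand side.
Derivatives of the ansatz:
  u_xx = 0
  u_yy = 0
  u_y = A
Term by term:
  -2·u_xx = 0
  3/2·u_yy = 0
  3·(u_y)² = 3 A^{2}
So the left-hand side equals
  3 A^{2}
This must equal f(x, y) = 3 identically.
Matching coefficients of the independent functions:
  [constant term]:  3 A^{2} = 3
These equations allow (A) = (-1) or (1).
Impose the point condition(s):
  u(0, 1) = -1  ⟹  A = -1
Only A = -1 satisfies everything.
Hence u(x, y) = - y.

Answer: u(x, y) = - y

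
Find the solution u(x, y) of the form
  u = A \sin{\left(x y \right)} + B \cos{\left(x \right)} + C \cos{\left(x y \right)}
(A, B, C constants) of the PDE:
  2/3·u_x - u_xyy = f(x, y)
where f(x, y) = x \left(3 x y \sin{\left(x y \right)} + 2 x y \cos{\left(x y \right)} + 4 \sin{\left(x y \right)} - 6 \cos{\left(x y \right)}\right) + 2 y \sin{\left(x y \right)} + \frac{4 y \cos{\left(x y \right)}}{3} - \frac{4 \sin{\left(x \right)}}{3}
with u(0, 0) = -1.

Substitute the ansatz u = A \sin{\left(x y \right)} + B \cos{\left(x \right)} + C \cos{\left(x y \right)} into the left-hand side.
Derivatives of the ansatz:
  u_x = A y \cos{\left(x y \right)} - B \sin{\left(x \right)} - C y \sin{\left(x y \right)}
  u_xyy = - A x^{2} y \cos{\left(x y \right)} - 2 A x \sin{\left(x y \right)} + C x^{2} y \sin{\left(x y \right)} - 2 C x \cos{\left(x y \right)}
Term by term:
  2/3·u_x = \frac{2 A y \cos{\left(x y \right)}}{3} - \frac{2 B \sin{\left(x \right)}}{3} - \frac{2 C y \sin{\left(x y \right)}}{3}
  -u_xyy = A x^{2} y \cos{\left(x y \right)} + 2 A x \sin{\left(x y \right)} - C x^{2} y \sin{\left(x y \right)} + 2 C x \cos{\left(x y \right)}
So the left-hand side equals
  A x^{2} y \cos{\left(x y \right)} + 2 A x \sin{\left(x y \right)} + \frac{2 A y \cos{\left(x y \right)}}{3} - \frac{2 B \sin{\left(x \right)}}{3} - C x^{2} y \sin{\left(x y \right)} + 2 C x \cos{\left(x y \right)} - \frac{2 C y \sin{\left(x y \right)}}{3}
This must equal f(x, y) identically; expanded, f = 3 x^{2} y \sin{\left(x y \right)} + 2 x^{2} y \cos{\left(x y \right)} + 4 x \sin{\left(x y \right)} - 6 x \cos{\left(x y \right)} + 2 y \sin{\left(x y \right)} + \frac{4 y \cos{\left(x y \right)}}{3} - \frac{4 \sin{\left(x \right)}}{3}.
Matching coefficients of the independent functions:
  [x \sin{\left(x y \right)}]:  2 A = 4
  [x \cos{\left(x y \right)}]:  2 C = -6
  [y \sin{\left(x y \right)}]:  - \frac{2 C}{3} = 2
  [y \cos{\left(x y \right)}]:  \frac{2 A}{3} = \frac{4}{3}
  [x^{2} y \sin{\left(x y \right)}]:  - C = 3
  [x^{2} y \cos{\left(x y \right)}]:  A = 2
  [\sin{\left(x \right)}]:  - \frac{2 B}{3} = - \frac{4}{3}
Solving: A = 2, B = 2, C = -3.
Check against the point condition:
  u(0, 0) = -1  ⟹  B + C = -1  ✓
Hence u(x, y) = 2 \sin{\left(x y \right)} + 2 \cos{\left(x \right)} - 3 \cos{\left(x y \right)}.

Answer: u(x, y) = 2 \sin{\left(x y \right)} + 2 \cos{\left(x \right)} - 3 \cos{\left(x y \right)}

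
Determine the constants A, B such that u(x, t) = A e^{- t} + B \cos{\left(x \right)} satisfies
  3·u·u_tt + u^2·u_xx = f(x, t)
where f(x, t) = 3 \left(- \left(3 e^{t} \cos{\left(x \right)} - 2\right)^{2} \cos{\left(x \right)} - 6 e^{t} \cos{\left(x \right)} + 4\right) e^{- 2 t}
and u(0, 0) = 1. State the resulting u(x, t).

Answer: u(x, t) = 3 \cos{\left(x \right)} - 2 e^{- t}

Derivation:
Substitute the ansatz u = A e^{- t} + B \cos{\left(x \right)} into the left-hand side.
Derivatives of the ansatz:
  u_tt = A e^{- t}
  u_xx = - B \cos{\left(x \right)}
Term by term:
  3·u·u_tt = 3 A^{2} e^{- 2 t} + 3 A B e^{- t} \cos{\left(x \right)}
  u^2·u_xx = - A^{2} B e^{- 2 t} \cos{\left(x \right)} - 2 A B^{2} e^{- t} \cos^{2}{\left(x \right)} - B^{3} \cos^{3}{\left(x \right)}
So the left-hand side equals
  - A^{2} B e^{- 2 t} \cos{\left(x \right)} + 3 A^{2} e^{- 2 t} - 2 A B^{2} e^{- t} \cos^{2}{\left(x \right)} + 3 A B e^{- t} \cos{\left(x \right)} - B^{3} \cos^{3}{\left(x \right)}
This must equal f(x, t) identically; expanded, f = - 27 \cos^{3}{\left(x \right)} + 36 e^{- t} \cos^{2}{\left(x \right)} - 18 e^{- t} \cos{\left(x \right)} - 12 e^{- 2 t} \cos{\left(x \right)} + 12 e^{- 2 t}.
Matching coefficients of the independent functions:
  [e^{- 2 t} \cos{\left(x \right)}]:  - A^{2} B = -12
  [e^{- t} \cos{\left(x \right)}]:  3 A B = -18
  [e^{- t} \cos^{2}{\left(x \right)}]:  - 2 A B^{2} = 36
  [e^{- 2 t}]:  3 A^{2} = 12
  [\cos^{3}{\left(x \right)}]:  - B^{3} = -27
Solving: A = -2, B = 3.
Check against the point condition:
  u(0, 0) = 1  ⟹  A + B = 1  ✓
Hence u(x, t) = 3 \cos{\left(x \right)} - 2 e^{- t}.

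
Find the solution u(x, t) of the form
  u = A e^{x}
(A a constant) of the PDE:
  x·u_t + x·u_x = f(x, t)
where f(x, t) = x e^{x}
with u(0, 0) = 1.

Substitute the ansatz u = A e^{x} into the left-hand side.
Derivatives of the ansatz:
  u_t = 0
  u_x = A e^{x}
Term by term:
  x·u_t = 0
  x·u_x = A x e^{x}
So the left-hand side equals
  A x e^{x}
This must equal f(x, t) = x e^{x} identically.
Matching coefficients of the independent functions:
  [x e^{x}]:  A = 1
Solving: A = 1.
Check against the point condition:
  u(0, 0) = 1  ⟹  A = 1  ✓
Hence u(x, t) = e^{x}.

Answer: u(x, t) = e^{x}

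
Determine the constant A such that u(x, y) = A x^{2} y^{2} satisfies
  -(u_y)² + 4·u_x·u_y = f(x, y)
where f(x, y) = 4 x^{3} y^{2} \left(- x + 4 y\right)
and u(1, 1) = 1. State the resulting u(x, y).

Substitute the ansatz u = A x^{2} y^{2} into the left-hand side.
Derivatives of the ansatz:
  u_y = 2 A x^{2} y
  u_x = 2 A x y^{2}
Term by term:
  -(u_y)² = - 4 A^{2} x^{4} y^{2}
  4·u_x·u_y = 16 A^{2} x^{3} y^{3}
So the left-hand side equals
  - 4 A^{2} x^{4} y^{2} + 16 A^{2} x^{3} y^{3}
This must equal f(x, y) identically; expanded, f = - 4 x^{4} y^{2} + 16 x^{3} y^{3}.
Matching coefficients of the independent functions:
  [x^{3} y^{3}]:  16 A^{2} = 16
  [x^{4} y^{2}]:  - 4 A^{2} = -4
These equations allow (A) = (-1) or (1).
Impose the point condition(s):
  u(1, 1) = 1  ⟹  A = 1
Only A = 1 satisfies everything.
Hence u(x, y) = x^{2} y^{2}.

Answer: u(x, y) = x^{2} y^{2}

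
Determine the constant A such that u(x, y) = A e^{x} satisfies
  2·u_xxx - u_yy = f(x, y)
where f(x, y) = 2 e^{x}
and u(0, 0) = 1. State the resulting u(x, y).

Substitute the ansatz u = A e^{x} into the left-hand side.
Derivatives of the ansatz:
  u_xxx = A e^{x}
  u_yy = 0
Term by term:
  2·u_xxx = 2 A e^{x}
  -u_yy = 0
So the left-hand side equals
  2 A e^{x}
This must equal f(x, y) = 2 e^{x} identically.
Matching coefficients of the independent functions:
  [e^{x}]:  2 A = 2
Solving: A = 1.
Check against the point condition:
  u(0, 0) = 1  ⟹  A = 1  ✓
Hence u(x, y) = e^{x}.

Answer: u(x, y) = e^{x}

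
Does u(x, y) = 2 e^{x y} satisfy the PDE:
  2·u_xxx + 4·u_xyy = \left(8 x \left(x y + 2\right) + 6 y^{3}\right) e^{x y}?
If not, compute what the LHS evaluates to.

Answer: No, the LHS evaluates to 4 \left(2 x \left(x y + 2\right) + y^{3}\right) e^{x y}

Derivation:
Evaluate each term of the left-hand side for u = 2 e^{x y}.
Derivatives:
  u_xxx = 2 y^{3} e^{x y}
  u_xyy = 2 x^{2} y e^{x y} + 4 x e^{x y}
Terms:
  2·u_xxx = 4 y^{3} e^{x y}
  4·u_xyy = 8 x \left(x y + 2\right) e^{x y}
Sum: LHS = 4 \left(2 x \left(x y + 2\right) + y^{3}\right) e^{x y}
Given right-hand side: \left(8 x \left(x y + 2\right) + 6 y^{3}\right) e^{x y}. Difference LHS − RHS = - 2 y^{3} e^{x y} ≠ 0, so u is not a solution.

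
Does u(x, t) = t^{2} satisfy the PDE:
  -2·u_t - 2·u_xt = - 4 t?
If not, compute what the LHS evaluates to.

Answer: Yes

Derivation:
Evaluate each term of the left-hand side for u = t^{2}.
Derivatives:
  u_t = 2 t
  u_xt = 0
Terms:
  -2·u_t = - 4 t
  -2·u_xt = 0
Sum: LHS = - 4 t
This is exactly the given right-hand side, so u is a solution.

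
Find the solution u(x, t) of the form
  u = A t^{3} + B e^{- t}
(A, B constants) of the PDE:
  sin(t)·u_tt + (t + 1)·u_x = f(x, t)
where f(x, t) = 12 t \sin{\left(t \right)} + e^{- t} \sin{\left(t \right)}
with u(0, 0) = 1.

Answer: u(x, t) = 2 t^{3} + e^{- t}

Derivation:
Substitute the ansatz u = A t^{3} + B e^{- t} into the left-hand side.
Derivatives of the ansatz:
  u_tt = 6 A t + B e^{- t}
  u_x = 0
Term by term:
  sin(t)·u_tt = 6 A t \sin{\left(t \right)} + B e^{- t} \sin{\left(t \right)}
  (t + 1)·u_x = 0
So the left-hand side equals
  6 A t \sin{\left(t \right)} + B e^{- t} \sin{\left(t \right)}
This must equal f(x, t) = 12 t \sin{\left(t \right)} + e^{- t} \sin{\left(t \right)} identically.
Matching coefficients of the independent functions:
  [t \sin{\left(t \right)}]:  6 A = 12
  [e^{- t} \sin{\left(t \right)}]:  B = 1
Solving: A = 2, B = 1.
Check against the point condition:
  u(0, 0) = 1  ⟹  B = 1  ✓
Hence u(x, t) = 2 t^{3} + e^{- t}.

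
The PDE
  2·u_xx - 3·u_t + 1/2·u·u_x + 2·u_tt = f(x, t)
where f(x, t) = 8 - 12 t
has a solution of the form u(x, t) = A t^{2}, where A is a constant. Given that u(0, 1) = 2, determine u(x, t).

Substitute the ansatz u = A t^{2} into the left-hand side.
Derivatives of the ansatz:
  u_xx = 0
  u_t = 2 A t
  u_x = 0
  u_tt = 2 A
Term by term:
  2·u_xx = 0
  -3·u_t = - 6 A t
  1/2·u·u_x = 0
  2·u_tt = 4 A
So the left-hand side equals
  - 6 A t + 4 A
This must equal f(x, t) = 8 - 12 t identically.
Matching coefficients of the independent functions:
  [constant term]:  4 A = 8
  [t]:  - 6 A = -12
Solving: A = 2.
Check against the point condition:
  u(0, 1) = 2  ⟹  A = 2  ✓
Hence u(x, t) = 2 t^{2}.

Answer: u(x, t) = 2 t^{2}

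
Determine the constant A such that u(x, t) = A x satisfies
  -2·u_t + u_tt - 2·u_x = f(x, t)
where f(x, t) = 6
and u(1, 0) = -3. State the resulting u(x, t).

Substitute the ansatz u = A x into the left-hand side.
Derivatives of the ansatz:
  u_t = 0
  u_tt = 0
  u_x = A
Term by term:
  -2·u_t = 0
  u_tt = 0
  -2·u_x = - 2 A
So the left-hand side equals
  - 2 A
This must equal f(x, t) = 6 identically.
Matching coefficients of the independent functions:
  [constant term]:  - 2 A = 6
Solving: A = -3.
Check against the point condition:
  u(1, 0) = -3  ⟹  A = -3  ✓
Hence u(x, t) = - 3 x.

Answer: u(x, t) = - 3 x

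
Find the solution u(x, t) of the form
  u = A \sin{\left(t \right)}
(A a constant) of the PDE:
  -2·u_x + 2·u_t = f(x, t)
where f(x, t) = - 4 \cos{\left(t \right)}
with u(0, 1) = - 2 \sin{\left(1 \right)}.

Substitute the ansatz u = A \sin{\left(t \right)} into the left-hand side.
Derivatives of the ansatz:
  u_x = 0
  u_t = A \cos{\left(t \right)}
Term by term:
  -2·u_x = 0
  2·u_t = 2 A \cos{\left(t \right)}
So the left-hand side equals
  2 A \cos{\left(t \right)}
This must equal f(x, t) = - 4 \cos{\left(t \right)} identically.
Matching coefficients of the independent functions:
  [\cos{\left(t \right)}]:  2 A = -4
Solving: A = -2.
Check against the point condition:
  u(0, 1) = - 2 \sin{\left(1 \right)}  ⟹  A \sin{\left(1 \right)} = - 2 \sin{\left(1 \right)}  ✓
Hence u(x, t) = - 2 \sin{\left(t \right)}.

Answer: u(x, t) = - 2 \sin{\left(t \right)}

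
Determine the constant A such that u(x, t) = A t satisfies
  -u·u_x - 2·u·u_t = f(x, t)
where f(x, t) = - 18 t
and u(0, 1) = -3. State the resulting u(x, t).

Substitute the ansatz u = A t into the left-hand side.
Derivatives of the ansatz:
  u_x = 0
  u_t = A
Term by term:
  -u·u_x = 0
  -2·u·u_t = - 2 A^{2} t
So the left-hand side equals
  - 2 A^{2} t
This must equal f(x, t) = - 18 t identically.
Matching coefficients of the independent functions:
  [t]:  - 2 A^{2} = -18
These equations allow (A) = (-3) or (3).
Impose the point condition(s):
  u(0, 1) = -3  ⟹  A = -3
Only A = -3 satisfies everything.
Hence u(x, t) = - 3 t.

Answer: u(x, t) = - 3 t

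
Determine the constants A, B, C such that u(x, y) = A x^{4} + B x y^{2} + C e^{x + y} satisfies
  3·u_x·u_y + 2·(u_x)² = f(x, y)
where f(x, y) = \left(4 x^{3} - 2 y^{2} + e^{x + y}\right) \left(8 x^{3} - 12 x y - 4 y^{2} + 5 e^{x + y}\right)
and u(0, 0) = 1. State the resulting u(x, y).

Substitute the ansatz u = A x^{4} + B x y^{2} + C e^{x + y} into the left-hand side.
Derivatives of the ansatz:
  u_x = 4 A x^{3} + B y^{2} + C e^{x} e^{y}
  u_y = 2 B x y + C e^{x} e^{y}
Term by term:
  3·u_x·u_y = 24 A B x^{4} y + 12 A C x^{3} e^{x} e^{y} + 6 B^{2} x y^{3} + 6 B C x y e^{x} e^{y} + 3 B C y^{2} e^{x} e^{y} + 3 C^{2} e^{2 x} e^{2 y}
  2·(u_x)² = 32 A^{2} x^{6} + 16 A B x^{3} y^{2} + 16 A C x^{3} e^{x} e^{y} + 2 B^{2} y^{4} + 4 B C y^{2} e^{x} e^{y} + 2 C^{2} e^{2 x} e^{2 y}
So the left-hand side equals
  32 A^{2} x^{6} + 24 A B x^{4} y + 16 A B x^{3} y^{2} + 28 A C x^{3} e^{x} e^{y} + 6 B^{2} x y^{3} + 2 B^{2} y^{4} + 6 B C x y e^{x} e^{y} + 7 B C y^{2} e^{x} e^{y} + 5 C^{2} e^{2 x} e^{2 y}
This must equal f(x, y) identically; expanded, f = 32 x^{6} - 48 x^{4} y - 32 x^{3} y^{2} + 28 x^{3} e^{x} e^{y} + 24 x y^{3} - 12 x y e^{x} e^{y} + 8 y^{4} - 14 y^{2} e^{x} e^{y} + 5 e^{2 x} e^{2 y}.
Matching coefficients of the independent functions:
  [x^{6}]:  32 A^{2} = 32
  [y^{4}]:  2 B^{2} = 8
  [x y^{3}]:  6 B^{2} = 24
  [x^{3} y^{2}]:  16 A B = -32
  [x^{4} y]:  24 A B = -48
  [e^{2 x} e^{2 y}]:  5 C^{2} = 5
  [x^{3} e^{x} e^{y}]:  28 A C = 28
  [y^{2} e^{x} e^{y}]:  7 B C = -14
  [x y e^{x} e^{y}]:  6 B C = -12
These equations allow (A, B, C) = (-1, 2, -1) or (1, -2, 1).
Impose the point condition(s):
  u(0, 0) = 1  ⟹  C = 1
Only A = 1, B = -2, C = 1 satisfies everything.
Hence u(x, y) = x^{4} - 2 x y^{2} + e^{x + y}.

Answer: u(x, y) = x^{4} - 2 x y^{2} + e^{x + y}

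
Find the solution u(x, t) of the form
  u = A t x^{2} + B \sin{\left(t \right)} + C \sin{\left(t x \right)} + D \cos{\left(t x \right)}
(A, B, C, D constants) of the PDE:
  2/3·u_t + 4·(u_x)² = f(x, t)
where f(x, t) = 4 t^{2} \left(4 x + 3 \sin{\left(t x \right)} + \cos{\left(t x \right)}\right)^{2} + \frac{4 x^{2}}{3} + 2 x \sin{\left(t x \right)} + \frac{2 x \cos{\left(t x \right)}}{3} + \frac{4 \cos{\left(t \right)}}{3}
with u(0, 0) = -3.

Substitute the ansatz u = A t x^{2} + B \sin{\left(t \right)} + C \sin{\left(t x \right)} + D \cos{\left(t x \right)} into the left-hand side.
Derivatives of the ansatz:
  u_t = A x^{2} + B \cos{\left(t \right)} + C x \cos{\left(t x \right)} - D x \sin{\left(t x \right)}
  u_x = 2 A t x + C t \cos{\left(t x \right)} - D t \sin{\left(t x \right)}
Term by term:
  2/3·u_t = \frac{2 A x^{2}}{3} + \frac{2 B \cos{\left(t \right)}}{3} + \frac{2 C x \cos{\left(t x \right)}}{3} - \frac{2 D x \sin{\left(t x \right)}}{3}
  4·(u_x)² = 16 A^{2} t^{2} x^{2} + 16 A C t^{2} x \cos{\left(t x \right)} - 16 A D t^{2} x \sin{\left(t x \right)} + 4 C^{2} t^{2} \cos^{2}{\left(t x \right)} - 8 C D t^{2} \sin{\left(t x \right)} \cos{\left(t x \right)} + 4 D^{2} t^{2} \sin^{2}{\left(t x \right)}
So the left-hand side equals
  16 A^{2} t^{2} x^{2} + 16 A C t^{2} x \cos{\left(t x \right)} - 16 A D t^{2} x \sin{\left(t x \right)} + \frac{2 A x^{2}}{3} + \frac{2 B \cos{\left(t \right)}}{3} + 4 C^{2} t^{2} \cos^{2}{\left(t x \right)} - 8 C D t^{2} \sin{\left(t x \right)} \cos{\left(t x \right)} + \frac{2 C x \cos{\left(t x \right)}}{3} + 4 D^{2} t^{2} \sin^{2}{\left(t x \right)} - \frac{2 D x \sin{\left(t x \right)}}{3}
This must equal f(x, t) identically; expanded, f = 64 t^{2} x^{2} + 96 t^{2} x \sin{\left(t x \right)} + 32 t^{2} x \cos{\left(t x \right)} + 36 t^{2} \sin^{2}{\left(t x \right)} + 24 t^{2} \sin{\left(t x \right)} \cos{\left(t x \right)} + 4 t^{2} \cos^{2}{\left(t x \right)} + \frac{4 x^{2}}{3} + 2 x \sin{\left(t x \right)} + \frac{2 x \cos{\left(t x \right)}}{3} + \frac{4 \cos{\left(t \right)}}{3}.
Matching coefficients of the independent functions:
  [x^{2}]:  \frac{2 A}{3} = \frac{4}{3}
  [t^{2} x^{2}]:  16 A^{2} = 64
  [t^{2} \sin^{2}{\left(t x \right)}]:  4 D^{2} = 36
  [t^{2} \cos^{2}{\left(t x \right)}]:  4 C^{2} = 4
  [x \sin{\left(t x \right)}]:  - \frac{2 D}{3} = 2
  [x \cos{\left(t x \right)}]:  \frac{2 C}{3} = \frac{2}{3}
  [t^{2} x \sin{\left(t x \right)}]:  - 16 A D = 96
  [t^{2} x \cos{\left(t x \right)}]:  16 A C = 32
  [t^{2} \sin{\left(t x \right)} \cos{\left(t x \right)}]:  - 8 C D = 24
  [\cos{\left(t \right)}]:  \frac{2 B}{3} = \frac{4}{3}
Solving: A = 2, B = 2, C = 1, D = -3.
Check against the point condition:
  u(0, 0) = -3  ⟹  D = -3  ✓
Hence u(x, t) = 2 t x^{2} + 2 \sin{\left(t \right)} + \sin{\left(t x \right)} - 3 \cos{\left(t x \right)}.

Answer: u(x, t) = 2 t x^{2} + 2 \sin{\left(t \right)} + \sin{\left(t x \right)} - 3 \cos{\left(t x \right)}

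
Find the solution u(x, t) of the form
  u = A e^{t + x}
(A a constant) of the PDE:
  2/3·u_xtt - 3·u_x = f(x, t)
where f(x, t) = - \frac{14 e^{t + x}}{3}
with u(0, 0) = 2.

Substitute the ansatz u = A e^{t + x} into the left-hand side.
Derivatives of the ansatz:
  u_xtt = A e^{t} e^{x}
  u_x = A e^{t} e^{x}
Term by term:
  2/3·u_xtt = \frac{2 A e^{t} e^{x}}{3}
  -3·u_x = - 3 A e^{t} e^{x}
So the left-hand side equals
  - \frac{7 A e^{t} e^{x}}{3}
This must equal f(x, t) identically; expanded, f = - \frac{14 e^{t} e^{x}}{3}.
Matching coefficients of the independent functions:
  [e^{t} e^{x}]:  - \frac{7 A}{3} = - \frac{14}{3}
Solving: A = 2.
Check against the point condition:
  u(0, 0) = 2  ⟹  A = 2  ✓
Hence u(x, t) = 2 e^{t + x}.

Answer: u(x, t) = 2 e^{t + x}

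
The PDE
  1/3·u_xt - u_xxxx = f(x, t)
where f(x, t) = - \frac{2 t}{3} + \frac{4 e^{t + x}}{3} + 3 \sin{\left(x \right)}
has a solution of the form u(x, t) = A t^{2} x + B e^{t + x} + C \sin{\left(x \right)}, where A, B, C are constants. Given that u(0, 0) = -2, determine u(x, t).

Substitute the ansatz u = A t^{2} x + B e^{t + x} + C \sin{\left(x \right)} into the left-hand side.
Derivatives of the ansatz:
  u_xt = 2 A t + B e^{t} e^{x}
  u_xxxx = B e^{t} e^{x} + C \sin{\left(x \right)}
Term by term:
  1/3·u_xt = \frac{2 A t}{3} + \frac{B e^{t} e^{x}}{3}
  -u_xxxx = - B e^{t} e^{x} - C \sin{\left(x \right)}
So the left-hand side equals
  \frac{2 A t}{3} - \frac{2 B e^{t} e^{x}}{3} - C \sin{\left(x \right)}
This must equal f(x, t) identically; expanded, f = - \frac{2 t}{3} + \frac{4 e^{t} e^{x}}{3} + 3 \sin{\left(x \right)}.
Matching coefficients of the independent functions:
  [t]:  \frac{2 A}{3} = - \frac{2}{3}
  [e^{t} e^{x}]:  - \frac{2 B}{3} = \frac{4}{3}
  [\sin{\left(x \right)}]:  - C = 3
Solving: A = -1, B = -2, C = -3.
Check against the point condition:
  u(0, 0) = -2  ⟹  B = -2  ✓
Hence u(x, t) = - t^{2} x - 2 e^{t + x} - 3 \sin{\left(x \right)}.

Answer: u(x, t) = - t^{2} x - 2 e^{t + x} - 3 \sin{\left(x \right)}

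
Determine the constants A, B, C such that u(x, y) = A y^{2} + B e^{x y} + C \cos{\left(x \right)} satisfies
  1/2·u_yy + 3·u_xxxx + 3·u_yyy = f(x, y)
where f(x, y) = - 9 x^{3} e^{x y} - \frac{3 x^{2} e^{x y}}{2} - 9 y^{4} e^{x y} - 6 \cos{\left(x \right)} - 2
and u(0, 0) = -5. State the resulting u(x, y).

Substitute the ansatz u = A y^{2} + B e^{x y} + C \cos{\left(x \right)} into the left-hand side.
Derivatives of the ansatz:
  u_yy = 2 A + B x^{2} e^{x y}
  u_xxxx = B y^{4} e^{x y} + C \cos{\left(x \right)}
  u_yyy = B x^{3} e^{x y}
Term by term:
  1/2·u_yy = A + \frac{B x^{2} e^{x y}}{2}
  3·u_xxxx = 3 B y^{4} e^{x y} + 3 C \cos{\left(x \right)}
  3·u_yyy = 3 B x^{3} e^{x y}
So the left-hand side equals
  A + 3 B x^{3} e^{x y} + \frac{B x^{2} e^{x y}}{2} + 3 B y^{4} e^{x y} + 3 C \cos{\left(x \right)}
This must equal f(x, y) = - 9 x^{3} e^{x y} - \frac{3 x^{2} e^{x y}}{2} - 9 y^{4} e^{x y} - 6 \cos{\left(x \right)} - 2 identically.
Matching coefficients of the independent functions:
  [constant term]:  A = -2
  [x^{2} e^{x y}]:  \frac{B}{2} = - \frac{3}{2}
  [x^{3} e^{x y}, y^{4} e^{x y}]:  3 B = -9
  [\cos{\left(x \right)}]:  3 C = -6
Solving: A = -2, B = -3, C = -2.
Check against the point condition:
  u(0, 0) = -5  ⟹  B + C = -5  ✓
Hence u(x, y) = - 2 y^{2} - 3 e^{x y} - 2 \cos{\left(x \right)}.

Answer: u(x, y) = - 2 y^{2} - 3 e^{x y} - 2 \cos{\left(x \right)}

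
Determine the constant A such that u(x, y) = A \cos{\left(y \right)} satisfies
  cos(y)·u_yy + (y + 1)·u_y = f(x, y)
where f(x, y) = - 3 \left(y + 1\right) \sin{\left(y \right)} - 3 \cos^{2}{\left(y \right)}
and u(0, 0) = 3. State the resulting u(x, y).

Substitute the ansatz u = A \cos{\left(y \right)} into the left-hand side.
Derivatives of the ansatz:
  u_yy = - A \cos{\left(y \right)}
  u_y = - A \sin{\left(y \right)}
Term by term:
  cos(y)·u_yy = - A \cos^{2}{\left(y \right)}
  (y + 1)·u_y = - A y \sin{\left(y \right)} - A \sin{\left(y \right)}
So the left-hand side equals
  - A y \sin{\left(y \right)} - A \sin{\left(y \right)} - A \cos^{2}{\left(y \right)}
This must equal f(x, y) identically; expanded, f = - 3 y \sin{\left(y \right)} - 3 \sin{\left(y \right)} - 3 \cos^{2}{\left(y \right)}.
Matching coefficients of the independent functions:
  [y \sin{\left(y \right)}, \sin{\left(y \right)}, \cos^{2}{\left(y \right)}]:  - A = -3
Solving: A = 3.
Check against the point condition:
  u(0, 0) = 3  ⟹  A = 3  ✓
Hence u(x, y) = 3 \cos{\left(y \right)}.

Answer: u(x, y) = 3 \cos{\left(y \right)}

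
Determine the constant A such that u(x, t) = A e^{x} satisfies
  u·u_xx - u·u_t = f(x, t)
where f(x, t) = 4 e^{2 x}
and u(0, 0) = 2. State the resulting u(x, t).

Substitute the ansatz u = A e^{x} into the left-hand side.
Derivatives of the ansatz:
  u_xx = A e^{x}
  u_t = 0
Term by term:
  u·u_xx = A^{2} e^{2 x}
  -u·u_t = 0
So the left-hand side equals
  A^{2} e^{2 x}
This must equal f(x, t) = 4 e^{2 x} identically.
Matching coefficients of the independent functions:
  [e^{2 x}]:  A^{2} = 4
These equations allow (A) = (-2) or (2).
Impose the point condition(s):
  u(0, 0) = 2  ⟹  A = 2
Only A = 2 satisfies everything.
Hence u(x, t) = 2 e^{x}.

Answer: u(x, t) = 2 e^{x}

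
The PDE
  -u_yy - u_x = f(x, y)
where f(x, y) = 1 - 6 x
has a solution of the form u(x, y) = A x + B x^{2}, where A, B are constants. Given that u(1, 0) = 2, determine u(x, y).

Answer: u(x, y) = 3 x^{2} - x

Derivation:
Substitute the ansatz u = A x + B x^{2} into the left-hand side.
Derivatives of the ansatz:
  u_yy = 0
  u_x = A + 2 B x
Term by term:
  -u_yy = 0
  -u_x = - A - 2 B x
So the left-hand side equals
  - A - 2 B x
This must equal f(x, y) = 1 - 6 x identically.
Matching coefficients of the independent functions:
  [constant term]:  - A = 1
  [x]:  - 2 B = -6
Solving: A = -1, B = 3.
Check against the point condition:
  u(1, 0) = 2  ⟹  A + B = 2  ✓
Hence u(x, y) = 3 x^{2} - x.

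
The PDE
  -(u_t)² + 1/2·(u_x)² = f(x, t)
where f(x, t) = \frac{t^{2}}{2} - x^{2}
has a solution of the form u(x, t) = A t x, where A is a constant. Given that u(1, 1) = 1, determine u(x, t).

Substitute the ansatz u = A t x into the left-hand side.
Derivatives of the ansatz:
  u_t = A x
  u_x = A t
Term by term:
  -(u_t)² = - A^{2} x^{2}
  1/2·(u_x)² = \frac{A^{2} t^{2}}{2}
So the left-hand side equals
  \frac{A^{2} t^{2}}{2} - A^{2} x^{2}
This must equal f(x, t) = \frac{t^{2}}{2} - x^{2} identically.
Matching coefficients of the independent functions:
  [t^{2}]:  \frac{A^{2}}{2} = \frac{1}{2}
  [x^{2}]:  - A^{2} = -1
These equations allow (A) = (-1) or (1).
Impose the point condition(s):
  u(1, 1) = 1  ⟹  A = 1
Only A = 1 satisfies everything.
Hence u(x, t) = t x.

Answer: u(x, t) = t x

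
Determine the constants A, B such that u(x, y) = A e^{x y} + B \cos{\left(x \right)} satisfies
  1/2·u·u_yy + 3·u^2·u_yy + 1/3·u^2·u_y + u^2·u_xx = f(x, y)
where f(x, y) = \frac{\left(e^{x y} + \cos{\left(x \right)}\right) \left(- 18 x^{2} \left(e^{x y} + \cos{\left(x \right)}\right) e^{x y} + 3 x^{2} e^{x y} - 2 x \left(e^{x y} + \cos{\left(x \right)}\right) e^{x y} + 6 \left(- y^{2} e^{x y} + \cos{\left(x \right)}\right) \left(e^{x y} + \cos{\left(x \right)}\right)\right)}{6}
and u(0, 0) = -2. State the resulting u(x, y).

Substitute the ansatz u = A e^{x y} + B \cos{\left(x \right)} into the left-hand side.
Derivatives of the ansatz:
  u_yy = A x^{2} e^{x y}
  u_y = A x e^{x y}
  u_xx = A y^{2} e^{x y} - B \cos{\left(x \right)}
Term by term:
  1/2·u·u_yy = \frac{A^{2} x^{2} e^{2 x y}}{2} + \frac{A B x^{2} e^{x y} \cos{\left(x \right)}}{2}
  3·u^2·u_yy = 3 A^{3} x^{2} e^{3 x y} + 6 A^{2} B x^{2} e^{2 x y} \cos{\left(x \right)} + 3 A B^{2} x^{2} e^{x y} \cos^{2}{\left(x \right)}
  1/3·u^2·u_y = \frac{A^{3} x e^{3 x y}}{3} + \frac{2 A^{2} B x e^{2 x y} \cos{\left(x \right)}}{3} + \frac{A B^{2} x e^{x y} \cos^{2}{\left(x \right)}}{3}
  u^2·u_xx = A^{3} y^{2} e^{3 x y} + 2 A^{2} B y^{2} e^{2 x y} \cos{\left(x \right)} - A^{2} B e^{2 x y} \cos{\left(x \right)} + A B^{2} y^{2} e^{x y} \cos^{2}{\left(x \right)} - 2 A B^{2} e^{x y} \cos^{2}{\left(x \right)} - B^{3} \cos^{3}{\left(x \right)}
So the left-hand side equals
  3 A^{3} x^{2} e^{3 x y} + \frac{A^{3} x e^{3 x y}}{3} + A^{3} y^{2} e^{3 x y} + 6 A^{2} B x^{2} e^{2 x y} \cos{\left(x \right)} + \frac{2 A^{2} B x e^{2 x y} \cos{\left(x \right)}}{3} + 2 A^{2} B y^{2} e^{2 x y} \cos{\left(x \right)} - A^{2} B e^{2 x y} \cos{\left(x \right)} + \frac{A^{2} x^{2} e^{2 x y}}{2} + 3 A B^{2} x^{2} e^{x y} \cos^{2}{\left(x \right)} + \frac{A B^{2} x e^{x y} \cos^{2}{\left(x \right)}}{3} + A B^{2} y^{2} e^{x y} \cos^{2}{\left(x \right)} - 2 A B^{2} e^{x y} \cos^{2}{\left(x \right)} + \frac{A B x^{2} e^{x y} \cos{\left(x \right)}}{2} - B^{3} \cos^{3}{\left(x \right)}
This must equal f(x, y) identically; expanded, f = - 3 x^{2} e^{3 x y} - 6 x^{2} e^{2 x y} \cos{\left(x \right)} + \frac{x^{2} e^{2 x y}}{2} - 3 x^{2} e^{x y} \cos^{2}{\left(x \right)} + \frac{x^{2} e^{x y} \cos{\left(x \right)}}{2} - \frac{x e^{3 x y}}{3} - \frac{2 x e^{2 x y} \cos{\left(x \right)}}{3} - \frac{x e^{x y} \cos^{2}{\left(x \right)}}{3} - y^{2} e^{3 x y} - 2 y^{2} e^{2 x y} \cos{\left(x \right)} - y^{2} e^{x y} \cos^{2}{\left(x \right)} + e^{2 x y} \cos{\left(x \right)} + 2 e^{x y} \cos^{2}{\left(x \right)} + \cos^{3}{\left(x \right)}.
Matching coefficients of the independent functions:
  [x e^{3 x y}]:  \frac{A^{3}}{3} = - \frac{1}{3}
  [x^{2} e^{2 x y}]:  \frac{A^{2}}{2} = \frac{1}{2}
  [x^{2} e^{3 x y}]:  3 A^{3} = -3
  [y^{2} e^{3 x y}]:  A^{3} = -1
  [e^{x y} \cos^{2}{\left(x \right)}]:  - 2 A B^{2} = 2
  [e^{2 x y} \cos{\left(x \right)}]:  - A^{2} B = 1
  [x e^{x y} \cos^{2}{\left(x \right)}]:  \frac{A B^{2}}{3} = - \frac{1}{3}
  [x e^{2 x y} \cos{\left(x \right)}]:  \frac{2 A^{2} B}{3} = - \frac{2}{3}
  [x^{2} e^{x y} \cos{\left(x \right)}]:  \frac{A B}{2} = \frac{1}{2}
  [x^{2} e^{x y} \cos^{2}{\left(x \right)}]:  3 A B^{2} = -3
  [x^{2} e^{2 x y} \cos{\left(x \right)}]:  6 A^{2} B = -6
  [y^{2} e^{x y} \cos^{2}{\left(x \right)}]:  A B^{2} = -1
  [y^{2} e^{2 x y} \cos{\left(x \right)}]:  2 A^{2} B = -2
  [\cos^{3}{\left(x \right)}]:  - B^{3} = 1
Solving: A = -1, B = -1.
Check against the point condition:
  u(0, 0) = -2  ⟹  A + B = -2  ✓
Hence u(x, y) = - e^{x y} - \cos{\left(x \right)}.

Answer: u(x, y) = - e^{x y} - \cos{\left(x \right)}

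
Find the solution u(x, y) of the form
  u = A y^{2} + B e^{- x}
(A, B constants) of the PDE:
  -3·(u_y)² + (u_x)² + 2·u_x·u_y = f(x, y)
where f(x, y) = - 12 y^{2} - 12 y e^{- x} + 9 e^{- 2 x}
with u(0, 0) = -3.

Substitute the ansatz u = A y^{2} + B e^{- x} into the left-hand side.
Derivatives of the ansatz:
  u_y = 2 A y
  u_x = - B e^{- x}
Term by term:
  -3·(u_y)² = - 12 A^{2} y^{2}
  (u_x)² = B^{2} e^{- 2 x}
  2·u_x·u_y = - 4 A B y e^{- x}
So the left-hand side equals
  - 12 A^{2} y^{2} - 4 A B y e^{- x} + B^{2} e^{- 2 x}
This must equal f(x, y) = - 12 y^{2} - 12 y e^{- x} + 9 e^{- 2 x} identically.
Matching coefficients of the independent functions:
  [y^{2}]:  - 12 A^{2} = -12
  [y e^{- x}]:  - 4 A B = -12
  [e^{- 2 x}]:  B^{2} = 9
These equations allow (A, B) = (-1, -3) or (1, 3).
Impose the point condition(s):
  u(0, 0) = -3  ⟹  B = -3
Only A = -1, B = -3 satisfies everything.
Hence u(x, y) = - y^{2} - 3 e^{- x}.

Answer: u(x, y) = - y^{2} - 3 e^{- x}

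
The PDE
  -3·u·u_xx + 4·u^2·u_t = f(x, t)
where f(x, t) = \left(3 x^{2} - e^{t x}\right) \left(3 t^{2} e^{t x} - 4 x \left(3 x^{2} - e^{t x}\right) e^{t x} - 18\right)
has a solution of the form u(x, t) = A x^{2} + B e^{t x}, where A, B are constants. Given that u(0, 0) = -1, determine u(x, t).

Substitute the ansatz u = A x^{2} + B e^{t x} into the left-hand side.
Derivatives of the ansatz:
  u_xx = 2 A + B t^{2} e^{t x}
  u_t = B x e^{t x}
Term by term:
  -3·u·u_xx = - 6 A^{2} x^{2} - 3 A B t^{2} x^{2} e^{t x} - 6 A B e^{t x} - 3 B^{2} t^{2} e^{2 t x}
  4·u^2·u_t = 4 A^{2} B x^{5} e^{t x} + 8 A B^{2} x^{3} e^{2 t x} + 4 B^{3} x e^{3 t x}
So the left-hand side equals
  4 A^{2} B x^{5} e^{t x} - 6 A^{2} x^{2} + 8 A B^{2} x^{3} e^{2 t x} - 3 A B t^{2} x^{2} e^{t x} - 6 A B e^{t x} + 4 B^{3} x e^{3 t x} - 3 B^{2} t^{2} e^{2 t x}
This must equal f(x, t) identically; expanded, f = 9 t^{2} x^{2} e^{t x} - 3 t^{2} e^{2 t x} - 36 x^{5} e^{t x} + 24 x^{3} e^{2 t x} - 54 x^{2} - 4 x e^{3 t x} + 18 e^{t x}.
Matching coefficients of the independent functions:
  [x^{2}]:  - 6 A^{2} = -54
  [t^{2} e^{2 t x}]:  - 3 B^{2} = -3
  [x e^{3 t x}]:  4 B^{3} = -4
  [x^{3} e^{2 t x}]:  8 A B^{2} = 24
  [x^{5} e^{t x}]:  4 A^{2} B = -36
  [t^{2} x^{2} e^{t x}]:  - 3 A B = 9
  [e^{t x}]:  - 6 A B = 18
Solving: A = 3, B = -1.
Check against the point condition:
  u(0, 0) = -1  ⟹  B = -1  ✓
Hence u(x, t) = 3 x^{2} - e^{t x}.

Answer: u(x, t) = 3 x^{2} - e^{t x}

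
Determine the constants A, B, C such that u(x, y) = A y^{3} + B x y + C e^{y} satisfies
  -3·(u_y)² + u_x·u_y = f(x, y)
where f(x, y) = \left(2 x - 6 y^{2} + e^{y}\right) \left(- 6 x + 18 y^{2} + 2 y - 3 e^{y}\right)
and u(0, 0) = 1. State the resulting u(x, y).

Substitute the ansatz u = A y^{3} + B x y + C e^{y} into the left-hand side.
Derivatives of the ansatz:
  u_y = 3 A y^{2} + B x + C e^{y}
  u_x = B y
Term by term:
  -3·(u_y)² = - 27 A^{2} y^{4} - 18 A B x y^{2} - 18 A C y^{2} e^{y} - 3 B^{2} x^{2} - 6 B C x e^{y} - 3 C^{2} e^{2 y}
  u_x·u_y = 3 A B y^{3} + B^{2} x y + B C y e^{y}
So the left-hand side equals
  - 27 A^{2} y^{4} - 18 A B x y^{2} + 3 A B y^{3} - 18 A C y^{2} e^{y} - 3 B^{2} x^{2} + B^{2} x y - 6 B C x e^{y} + B C y e^{y} - 3 C^{2} e^{2 y}
This must equal f(x, y) identically; expanded, f = - 12 x^{2} + 72 x y^{2} + 4 x y - 12 x e^{y} - 108 y^{4} - 12 y^{3} + 36 y^{2} e^{y} + 2 y e^{y} - 3 e^{2 y}.
Matching coefficients of the independent functions:
  [x^{2}]:  - 3 B^{2} = -12
  [y^{3}]:  3 A B = -12
  [y^{4}]:  - 27 A^{2} = -108
  [x y]:  B^{2} = 4
  [x y^{2}]:  - 18 A B = 72
  [x e^{y}]:  - 6 B C = -12
  [y e^{y}]:  B C = 2
  [y^{2} e^{y}]:  - 18 A C = 36
  [e^{2 y}]:  - 3 C^{2} = -3
These equations allow (A, B, C) = (-2, 2, 1) or (2, -2, -1).
Impose the point condition(s):
  u(0, 0) = 1  ⟹  C = 1
Only A = -2, B = 2, C = 1 satisfies everything.
Hence u(x, y) = 2 x y - 2 y^{3} + e^{y}.

Answer: u(x, y) = 2 x y - 2 y^{3} + e^{y}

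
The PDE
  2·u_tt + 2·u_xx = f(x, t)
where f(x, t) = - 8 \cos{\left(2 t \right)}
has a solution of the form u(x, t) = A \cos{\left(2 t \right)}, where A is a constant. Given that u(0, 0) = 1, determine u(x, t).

Substitute the ansatz u = A \cos{\left(2 t \right)} into the left-hand side.
Derivatives of the ansatz:
  u_tt = - 4 A \cos{\left(2 t \right)}
  u_xx = 0
Term by term:
  2·u_tt = - 8 A \cos{\left(2 t \right)}
  2·u_xx = 0
So the left-hand side equals
  - 8 A \cos{\left(2 t \right)}
This must equal f(x, t) = - 8 \cos{\left(2 t \right)} identically.
Matching coefficients of the independent functions:
  [\cos{\left(2 t \right)}]:  - 8 A = -8
Solving: A = 1.
Check against the point condition:
  u(0, 0) = 1  ⟹  A = 1  ✓
Hence u(x, t) = \cos{\left(2 t \right)}.

Answer: u(x, t) = \cos{\left(2 t \right)}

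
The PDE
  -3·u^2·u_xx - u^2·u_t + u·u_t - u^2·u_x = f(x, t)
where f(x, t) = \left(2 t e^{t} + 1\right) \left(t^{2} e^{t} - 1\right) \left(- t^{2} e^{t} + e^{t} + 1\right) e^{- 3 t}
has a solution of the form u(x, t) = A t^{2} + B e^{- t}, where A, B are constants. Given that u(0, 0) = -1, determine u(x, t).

Substitute the ansatz u = A t^{2} + B e^{- t} into the left-hand side.
Derivatives of the ansatz:
  u_xx = 0
  u_t = 2 A t - B e^{- t}
  u_x = 0
Term by term:
  -3·u^2·u_xx = 0
  -u^2·u_t = - 2 A^{3} t^{5} + A^{2} B t^{4} e^{- t} - 4 A^{2} B t^{3} e^{- t} + 2 A B^{2} t^{2} e^{- 2 t} - 2 A B^{2} t e^{- 2 t} + B^{3} e^{- 3 t}
  u·u_t = 2 A^{2} t^{3} - A B t^{2} e^{- t} + 2 A B t e^{- t} - B^{2} e^{- 2 t}
  -u^2·u_x = 0
So the left-hand side equals
  - 2 A^{3} t^{5} + A^{2} B t^{4} e^{- t} - 4 A^{2} B t^{3} e^{- t} + 2 A^{2} t^{3} + 2 A B^{2} t^{2} e^{- 2 t} - 2 A B^{2} t e^{- 2 t} - A B t^{2} e^{- t} + 2 A B t e^{- t} + B^{3} e^{- 3 t} - B^{2} e^{- 2 t}
This must equal f(x, t) identically; expanded, f = - 2 t^{5} - t^{4} e^{- t} + 2 t^{3} + 4 t^{3} e^{- t} + t^{2} e^{- t} + 2 t^{2} e^{- 2 t} - 2 t e^{- t} - 2 t e^{- 2 t} - e^{- 2 t} - e^{- 3 t}.
Matching coefficients of the independent functions:
  [t^{3}]:  2 A^{2} = 2
  [t^{5}]:  - 2 A^{3} = -2
  [t e^{- 2 t}]:  - 2 A B^{2} = -2
  [t e^{- t}]:  2 A B = -2
  [t^{2} e^{- 2 t}]:  2 A B^{2} = 2
  [t^{2} e^{- t}]:  - A B = 1
  [t^{3} e^{- t}]:  - 4 A^{2} B = 4
  [t^{4} e^{- t}]:  A^{2} B = -1
  [e^{- 3 t}]:  B^{3} = -1
  [e^{- 2 t}]:  - B^{2} = -1
Solving: A = 1, B = -1.
Check against the point condition:
  u(0, 0) = -1  ⟹  B = -1  ✓
Hence u(x, t) = t^{2} - e^{- t}.

Answer: u(x, t) = t^{2} - e^{- t}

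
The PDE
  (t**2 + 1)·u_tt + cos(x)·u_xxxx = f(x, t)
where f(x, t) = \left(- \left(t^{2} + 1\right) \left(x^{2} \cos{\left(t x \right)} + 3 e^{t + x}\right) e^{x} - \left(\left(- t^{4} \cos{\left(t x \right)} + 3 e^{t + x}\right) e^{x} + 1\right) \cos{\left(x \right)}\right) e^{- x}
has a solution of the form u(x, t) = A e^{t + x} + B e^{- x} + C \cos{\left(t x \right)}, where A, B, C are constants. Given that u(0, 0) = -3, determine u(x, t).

Substitute the ansatz u = A e^{t + x} + B e^{- x} + C \cos{\left(t x \right)} into the left-hand side.
Derivatives of the ansatz:
  u_tt = A e^{t} e^{x} - C x^{2} \cos{\left(t x \right)}
  u_xxxx = A e^{t} e^{x} + B e^{- x} + C t^{4} \cos{\left(t x \right)}
Term by term:
  (t**2 + 1)·u_tt = A t^{2} e^{t} e^{x} + A e^{t} e^{x} - C t^{2} x^{2} \cos{\left(t x \right)} - C x^{2} \cos{\left(t x \right)}
  cos(x)·u_xxxx = A e^{t} e^{x} \cos{\left(x \right)} + B e^{- x} \cos{\left(x \right)} + C t^{4} \cos{\left(x \right)} \cos{\left(t x \right)}
So the left-hand side equals
  A t^{2} e^{t} e^{x} + A e^{t} e^{x} \cos{\left(x \right)} + A e^{t} e^{x} + B e^{- x} \cos{\left(x \right)} + C t^{4} \cos{\left(x \right)} \cos{\left(t x \right)} - C t^{2} x^{2} \cos{\left(t x \right)} - C x^{2} \cos{\left(t x \right)}
This must equal f(x, t) identically; expanded, f = t^{4} \cos{\left(x \right)} \cos{\left(t x \right)} - t^{2} x^{2} \cos{\left(t x \right)} - 3 t^{2} e^{t} e^{x} - x^{2} \cos{\left(t x \right)} - 3 e^{t} e^{x} \cos{\left(x \right)} - 3 e^{t} e^{x} - e^{- x} \cos{\left(x \right)}.
Matching coefficients of the independent functions:
  [x^{2} \cos{\left(t x \right)}, t^{2} x^{2} \cos{\left(t x \right)}]:  - C = -1
  [e^{t} e^{x}, t^{2} e^{t} e^{x}, e^{t} e^{x} \cos{\left(x \right)}]:  A = -3
  [e^{- x} \cos{\left(x \right)}]:  B = -1
  [t^{4} \cos{\left(x \right)} \cos{\left(t x \right)}]:  C = 1
Solving: A = -3, B = -1, C = 1.
Check against the point condition:
  u(0, 0) = -3  ⟹  A + B + C = -3  ✓
Hence u(x, t) = - 3 e^{t + x} + \cos{\left(t x \right)} - e^{- x}.

Answer: u(x, t) = - 3 e^{t + x} + \cos{\left(t x \right)} - e^{- x}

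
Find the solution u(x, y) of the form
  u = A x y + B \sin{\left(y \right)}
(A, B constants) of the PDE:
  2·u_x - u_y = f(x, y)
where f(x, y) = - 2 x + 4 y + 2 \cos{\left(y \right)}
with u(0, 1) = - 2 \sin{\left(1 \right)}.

Substitute the ansatz u = A x y + B \sin{\left(y \right)} into the left-hand side.
Derivatives of the ansatz:
  u_x = A y
  u_y = A x + B \cos{\left(y \right)}
Term by term:
  2·u_x = 2 A y
  -u_y = - A x - B \cos{\left(y \right)}
So the left-hand side equals
  - A x + 2 A y - B \cos{\left(y \right)}
This must equal f(x, y) = - 2 x + 4 y + 2 \cos{\left(y \right)} identically.
Matching coefficients of the independent functions:
  [x]:  - A = -2
  [y]:  2 A = 4
  [\cos{\left(y \right)}]:  - B = 2
Solving: A = 2, B = -2.
Check against the point condition:
  u(0, 1) = - 2 \sin{\left(1 \right)}  ⟹  B \sin{\left(1 \right)} = - 2 \sin{\left(1 \right)}  ✓
Hence u(x, y) = 2 x y - 2 \sin{\left(y \right)}.

Answer: u(x, y) = 2 x y - 2 \sin{\left(y \right)}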